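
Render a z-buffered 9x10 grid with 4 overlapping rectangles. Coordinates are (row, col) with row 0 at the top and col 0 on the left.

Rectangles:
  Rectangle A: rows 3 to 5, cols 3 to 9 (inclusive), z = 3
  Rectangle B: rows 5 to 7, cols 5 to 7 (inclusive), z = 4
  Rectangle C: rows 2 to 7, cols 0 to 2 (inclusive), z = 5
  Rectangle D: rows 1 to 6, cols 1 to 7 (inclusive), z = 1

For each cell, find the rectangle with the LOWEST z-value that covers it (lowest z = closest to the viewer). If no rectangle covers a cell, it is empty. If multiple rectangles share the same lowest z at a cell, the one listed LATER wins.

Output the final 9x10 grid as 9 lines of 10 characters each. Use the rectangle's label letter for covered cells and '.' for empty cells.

..........
.DDDDDDD..
CDDDDDDD..
CDDDDDDDAA
CDDDDDDDAA
CDDDDDDDAA
CDDDDDDD..
CCC..BBB..
..........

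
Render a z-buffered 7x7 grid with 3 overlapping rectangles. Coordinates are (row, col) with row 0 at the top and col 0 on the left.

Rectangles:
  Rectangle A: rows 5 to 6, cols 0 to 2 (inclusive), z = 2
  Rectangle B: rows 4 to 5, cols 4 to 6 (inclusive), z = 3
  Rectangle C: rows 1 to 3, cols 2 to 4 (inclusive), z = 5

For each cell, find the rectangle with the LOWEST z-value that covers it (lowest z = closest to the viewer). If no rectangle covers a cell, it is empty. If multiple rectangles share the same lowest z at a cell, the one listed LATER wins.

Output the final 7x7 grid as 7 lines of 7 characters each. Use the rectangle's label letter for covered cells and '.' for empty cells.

.......
..CCC..
..CCC..
..CCC..
....BBB
AAA.BBB
AAA....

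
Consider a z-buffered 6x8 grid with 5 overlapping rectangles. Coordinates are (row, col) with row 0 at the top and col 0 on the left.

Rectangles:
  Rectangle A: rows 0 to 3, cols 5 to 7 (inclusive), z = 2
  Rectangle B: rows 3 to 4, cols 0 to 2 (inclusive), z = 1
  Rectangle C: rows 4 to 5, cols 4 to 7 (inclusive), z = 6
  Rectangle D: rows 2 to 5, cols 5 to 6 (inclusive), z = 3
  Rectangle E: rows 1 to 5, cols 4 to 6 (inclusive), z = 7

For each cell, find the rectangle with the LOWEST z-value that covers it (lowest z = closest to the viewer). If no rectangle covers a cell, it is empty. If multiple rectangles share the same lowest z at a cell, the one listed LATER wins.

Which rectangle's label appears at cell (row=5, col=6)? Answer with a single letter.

Check cell (5,6):
  A: rows 0-3 cols 5-7 -> outside (row miss)
  B: rows 3-4 cols 0-2 -> outside (row miss)
  C: rows 4-5 cols 4-7 z=6 -> covers; best now C (z=6)
  D: rows 2-5 cols 5-6 z=3 -> covers; best now D (z=3)
  E: rows 1-5 cols 4-6 z=7 -> covers; best now D (z=3)
Winner: D at z=3

Answer: D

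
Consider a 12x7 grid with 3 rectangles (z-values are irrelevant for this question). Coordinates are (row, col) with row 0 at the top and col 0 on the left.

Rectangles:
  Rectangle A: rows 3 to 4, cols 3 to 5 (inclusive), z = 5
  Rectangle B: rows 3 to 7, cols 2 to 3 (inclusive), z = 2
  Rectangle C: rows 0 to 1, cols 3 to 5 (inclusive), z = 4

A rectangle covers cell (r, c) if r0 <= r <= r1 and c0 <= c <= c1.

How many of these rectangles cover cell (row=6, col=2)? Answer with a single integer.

Check cell (6,2):
  A: rows 3-4 cols 3-5 -> outside (row miss)
  B: rows 3-7 cols 2-3 -> covers
  C: rows 0-1 cols 3-5 -> outside (row miss)
Count covering = 1

Answer: 1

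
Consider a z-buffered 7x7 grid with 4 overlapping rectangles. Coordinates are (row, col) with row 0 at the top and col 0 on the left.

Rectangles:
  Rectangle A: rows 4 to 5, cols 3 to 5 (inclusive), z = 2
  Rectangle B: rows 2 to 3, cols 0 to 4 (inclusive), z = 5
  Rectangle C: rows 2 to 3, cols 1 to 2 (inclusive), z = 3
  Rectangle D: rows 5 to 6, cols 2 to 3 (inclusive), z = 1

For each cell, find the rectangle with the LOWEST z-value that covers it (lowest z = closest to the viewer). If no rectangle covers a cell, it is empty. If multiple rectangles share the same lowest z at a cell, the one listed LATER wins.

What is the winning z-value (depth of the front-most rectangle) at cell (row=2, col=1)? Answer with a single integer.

Answer: 3

Derivation:
Check cell (2,1):
  A: rows 4-5 cols 3-5 -> outside (row miss)
  B: rows 2-3 cols 0-4 z=5 -> covers; best now B (z=5)
  C: rows 2-3 cols 1-2 z=3 -> covers; best now C (z=3)
  D: rows 5-6 cols 2-3 -> outside (row miss)
Winner: C at z=3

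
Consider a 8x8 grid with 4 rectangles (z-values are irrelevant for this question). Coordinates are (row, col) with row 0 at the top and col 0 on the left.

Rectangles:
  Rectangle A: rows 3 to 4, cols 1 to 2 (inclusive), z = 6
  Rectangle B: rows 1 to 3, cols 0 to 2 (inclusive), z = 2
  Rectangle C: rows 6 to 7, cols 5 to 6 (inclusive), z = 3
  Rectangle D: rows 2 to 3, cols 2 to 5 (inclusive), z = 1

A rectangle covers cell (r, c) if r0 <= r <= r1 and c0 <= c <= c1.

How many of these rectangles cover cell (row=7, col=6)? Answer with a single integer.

Answer: 1

Derivation:
Check cell (7,6):
  A: rows 3-4 cols 1-2 -> outside (row miss)
  B: rows 1-3 cols 0-2 -> outside (row miss)
  C: rows 6-7 cols 5-6 -> covers
  D: rows 2-3 cols 2-5 -> outside (row miss)
Count covering = 1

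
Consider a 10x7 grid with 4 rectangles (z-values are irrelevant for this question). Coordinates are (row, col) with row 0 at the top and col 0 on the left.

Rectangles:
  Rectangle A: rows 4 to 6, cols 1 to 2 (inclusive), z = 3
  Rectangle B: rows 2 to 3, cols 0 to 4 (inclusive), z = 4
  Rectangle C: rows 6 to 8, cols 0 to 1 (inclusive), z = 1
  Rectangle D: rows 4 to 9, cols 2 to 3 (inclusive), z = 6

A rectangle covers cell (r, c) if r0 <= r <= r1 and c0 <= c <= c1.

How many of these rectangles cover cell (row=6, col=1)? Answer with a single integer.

Answer: 2

Derivation:
Check cell (6,1):
  A: rows 4-6 cols 1-2 -> covers
  B: rows 2-3 cols 0-4 -> outside (row miss)
  C: rows 6-8 cols 0-1 -> covers
  D: rows 4-9 cols 2-3 -> outside (col miss)
Count covering = 2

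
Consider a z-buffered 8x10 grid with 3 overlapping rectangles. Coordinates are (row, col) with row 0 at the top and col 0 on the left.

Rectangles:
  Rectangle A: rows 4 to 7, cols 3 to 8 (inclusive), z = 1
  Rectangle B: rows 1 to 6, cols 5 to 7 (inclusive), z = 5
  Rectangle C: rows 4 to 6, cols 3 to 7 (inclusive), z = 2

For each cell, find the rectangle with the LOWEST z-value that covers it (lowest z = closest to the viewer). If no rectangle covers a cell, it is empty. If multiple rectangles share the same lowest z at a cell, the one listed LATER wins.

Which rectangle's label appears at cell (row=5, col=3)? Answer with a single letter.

Check cell (5,3):
  A: rows 4-7 cols 3-8 z=1 -> covers; best now A (z=1)
  B: rows 1-6 cols 5-7 -> outside (col miss)
  C: rows 4-6 cols 3-7 z=2 -> covers; best now A (z=1)
Winner: A at z=1

Answer: A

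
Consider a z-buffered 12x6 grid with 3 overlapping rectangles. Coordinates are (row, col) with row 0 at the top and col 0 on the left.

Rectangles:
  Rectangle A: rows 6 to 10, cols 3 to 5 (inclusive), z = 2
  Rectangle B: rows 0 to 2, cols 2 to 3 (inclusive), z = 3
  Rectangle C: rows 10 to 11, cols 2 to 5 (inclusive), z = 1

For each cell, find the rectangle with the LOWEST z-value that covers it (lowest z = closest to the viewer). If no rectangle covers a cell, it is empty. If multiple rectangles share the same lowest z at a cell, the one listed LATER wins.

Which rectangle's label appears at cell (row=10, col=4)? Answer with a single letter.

Check cell (10,4):
  A: rows 6-10 cols 3-5 z=2 -> covers; best now A (z=2)
  B: rows 0-2 cols 2-3 -> outside (row miss)
  C: rows 10-11 cols 2-5 z=1 -> covers; best now C (z=1)
Winner: C at z=1

Answer: C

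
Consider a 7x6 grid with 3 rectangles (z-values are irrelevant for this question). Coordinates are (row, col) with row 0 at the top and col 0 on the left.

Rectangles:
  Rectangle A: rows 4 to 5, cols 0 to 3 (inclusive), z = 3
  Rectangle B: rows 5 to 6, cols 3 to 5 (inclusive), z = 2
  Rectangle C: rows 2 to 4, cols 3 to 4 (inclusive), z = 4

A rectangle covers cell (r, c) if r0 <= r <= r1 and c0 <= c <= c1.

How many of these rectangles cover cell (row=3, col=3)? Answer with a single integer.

Check cell (3,3):
  A: rows 4-5 cols 0-3 -> outside (row miss)
  B: rows 5-6 cols 3-5 -> outside (row miss)
  C: rows 2-4 cols 3-4 -> covers
Count covering = 1

Answer: 1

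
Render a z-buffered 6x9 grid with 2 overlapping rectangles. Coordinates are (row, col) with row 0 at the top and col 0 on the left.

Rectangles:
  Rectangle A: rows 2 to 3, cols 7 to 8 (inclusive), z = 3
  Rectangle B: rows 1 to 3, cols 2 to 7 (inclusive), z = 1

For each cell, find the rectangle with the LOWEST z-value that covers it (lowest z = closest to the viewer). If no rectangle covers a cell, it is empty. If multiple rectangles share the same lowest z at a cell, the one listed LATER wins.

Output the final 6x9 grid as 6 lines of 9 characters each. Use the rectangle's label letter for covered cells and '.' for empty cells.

.........
..BBBBBB.
..BBBBBBA
..BBBBBBA
.........
.........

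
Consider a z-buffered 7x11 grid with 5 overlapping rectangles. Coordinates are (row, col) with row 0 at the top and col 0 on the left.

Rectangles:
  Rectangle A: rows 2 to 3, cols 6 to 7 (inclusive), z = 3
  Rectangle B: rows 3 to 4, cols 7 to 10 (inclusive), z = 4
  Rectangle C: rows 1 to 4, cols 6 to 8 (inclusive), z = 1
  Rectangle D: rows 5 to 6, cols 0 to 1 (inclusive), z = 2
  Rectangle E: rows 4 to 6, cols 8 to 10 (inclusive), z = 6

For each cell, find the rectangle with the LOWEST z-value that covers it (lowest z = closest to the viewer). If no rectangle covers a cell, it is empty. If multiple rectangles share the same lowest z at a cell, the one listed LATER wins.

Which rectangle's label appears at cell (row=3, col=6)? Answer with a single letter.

Check cell (3,6):
  A: rows 2-3 cols 6-7 z=3 -> covers; best now A (z=3)
  B: rows 3-4 cols 7-10 -> outside (col miss)
  C: rows 1-4 cols 6-8 z=1 -> covers; best now C (z=1)
  D: rows 5-6 cols 0-1 -> outside (row miss)
  E: rows 4-6 cols 8-10 -> outside (row miss)
Winner: C at z=1

Answer: C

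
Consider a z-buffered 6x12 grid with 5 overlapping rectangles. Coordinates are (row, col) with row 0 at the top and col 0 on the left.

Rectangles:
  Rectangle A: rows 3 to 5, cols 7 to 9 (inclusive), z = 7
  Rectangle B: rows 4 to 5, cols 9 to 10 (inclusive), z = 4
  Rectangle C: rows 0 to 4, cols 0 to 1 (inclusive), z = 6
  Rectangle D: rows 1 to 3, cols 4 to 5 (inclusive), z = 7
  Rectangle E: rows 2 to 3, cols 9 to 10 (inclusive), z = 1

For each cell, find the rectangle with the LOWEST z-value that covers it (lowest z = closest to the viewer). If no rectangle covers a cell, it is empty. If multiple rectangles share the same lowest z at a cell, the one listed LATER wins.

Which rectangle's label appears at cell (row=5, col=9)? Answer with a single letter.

Answer: B

Derivation:
Check cell (5,9):
  A: rows 3-5 cols 7-9 z=7 -> covers; best now A (z=7)
  B: rows 4-5 cols 9-10 z=4 -> covers; best now B (z=4)
  C: rows 0-4 cols 0-1 -> outside (row miss)
  D: rows 1-3 cols 4-5 -> outside (row miss)
  E: rows 2-3 cols 9-10 -> outside (row miss)
Winner: B at z=4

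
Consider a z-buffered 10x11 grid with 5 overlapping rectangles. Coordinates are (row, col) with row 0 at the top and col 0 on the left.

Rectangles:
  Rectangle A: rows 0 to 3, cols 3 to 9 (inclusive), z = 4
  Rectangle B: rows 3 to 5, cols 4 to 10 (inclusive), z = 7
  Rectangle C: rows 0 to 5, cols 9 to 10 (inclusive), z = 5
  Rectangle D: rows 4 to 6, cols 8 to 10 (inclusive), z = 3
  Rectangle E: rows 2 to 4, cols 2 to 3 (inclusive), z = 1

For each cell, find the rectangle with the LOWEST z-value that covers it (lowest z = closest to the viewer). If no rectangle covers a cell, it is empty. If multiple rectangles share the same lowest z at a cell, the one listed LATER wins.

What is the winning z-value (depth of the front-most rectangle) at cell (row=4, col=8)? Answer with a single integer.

Check cell (4,8):
  A: rows 0-3 cols 3-9 -> outside (row miss)
  B: rows 3-5 cols 4-10 z=7 -> covers; best now B (z=7)
  C: rows 0-5 cols 9-10 -> outside (col miss)
  D: rows 4-6 cols 8-10 z=3 -> covers; best now D (z=3)
  E: rows 2-4 cols 2-3 -> outside (col miss)
Winner: D at z=3

Answer: 3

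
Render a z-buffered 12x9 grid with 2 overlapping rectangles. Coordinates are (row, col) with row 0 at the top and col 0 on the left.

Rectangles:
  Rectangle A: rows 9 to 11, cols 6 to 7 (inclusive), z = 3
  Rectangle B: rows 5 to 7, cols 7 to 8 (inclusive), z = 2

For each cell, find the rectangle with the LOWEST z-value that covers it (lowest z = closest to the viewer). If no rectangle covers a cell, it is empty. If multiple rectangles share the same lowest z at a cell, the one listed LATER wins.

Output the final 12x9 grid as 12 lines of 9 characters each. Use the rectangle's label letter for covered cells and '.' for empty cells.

.........
.........
.........
.........
.........
.......BB
.......BB
.......BB
.........
......AA.
......AA.
......AA.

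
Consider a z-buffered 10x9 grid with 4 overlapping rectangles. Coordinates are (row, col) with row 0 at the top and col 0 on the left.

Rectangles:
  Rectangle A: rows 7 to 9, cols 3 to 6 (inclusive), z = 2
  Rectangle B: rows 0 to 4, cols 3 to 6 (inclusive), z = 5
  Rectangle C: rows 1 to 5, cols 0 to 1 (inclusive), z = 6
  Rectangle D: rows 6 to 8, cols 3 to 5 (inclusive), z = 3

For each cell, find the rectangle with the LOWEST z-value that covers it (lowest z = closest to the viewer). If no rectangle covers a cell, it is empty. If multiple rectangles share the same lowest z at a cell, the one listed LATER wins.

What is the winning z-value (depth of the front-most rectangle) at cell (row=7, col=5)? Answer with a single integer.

Check cell (7,5):
  A: rows 7-9 cols 3-6 z=2 -> covers; best now A (z=2)
  B: rows 0-4 cols 3-6 -> outside (row miss)
  C: rows 1-5 cols 0-1 -> outside (row miss)
  D: rows 6-8 cols 3-5 z=3 -> covers; best now A (z=2)
Winner: A at z=2

Answer: 2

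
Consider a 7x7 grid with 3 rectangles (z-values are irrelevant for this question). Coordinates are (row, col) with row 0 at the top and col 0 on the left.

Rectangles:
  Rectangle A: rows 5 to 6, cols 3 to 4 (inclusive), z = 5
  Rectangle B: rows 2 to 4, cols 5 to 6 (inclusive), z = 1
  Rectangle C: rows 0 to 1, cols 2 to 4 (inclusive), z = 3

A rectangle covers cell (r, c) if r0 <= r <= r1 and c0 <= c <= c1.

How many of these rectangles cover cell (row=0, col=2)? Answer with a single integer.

Check cell (0,2):
  A: rows 5-6 cols 3-4 -> outside (row miss)
  B: rows 2-4 cols 5-6 -> outside (row miss)
  C: rows 0-1 cols 2-4 -> covers
Count covering = 1

Answer: 1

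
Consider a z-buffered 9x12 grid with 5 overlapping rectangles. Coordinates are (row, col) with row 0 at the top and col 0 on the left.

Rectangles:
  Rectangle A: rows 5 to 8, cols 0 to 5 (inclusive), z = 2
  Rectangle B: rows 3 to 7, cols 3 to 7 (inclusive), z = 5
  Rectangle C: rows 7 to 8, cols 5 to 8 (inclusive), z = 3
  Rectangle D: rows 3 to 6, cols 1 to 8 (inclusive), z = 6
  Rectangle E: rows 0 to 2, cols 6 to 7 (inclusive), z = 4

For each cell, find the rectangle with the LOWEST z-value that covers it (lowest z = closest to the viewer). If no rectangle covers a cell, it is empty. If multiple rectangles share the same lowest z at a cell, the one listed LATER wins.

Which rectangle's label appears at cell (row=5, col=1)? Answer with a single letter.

Check cell (5,1):
  A: rows 5-8 cols 0-5 z=2 -> covers; best now A (z=2)
  B: rows 3-7 cols 3-7 -> outside (col miss)
  C: rows 7-8 cols 5-8 -> outside (row miss)
  D: rows 3-6 cols 1-8 z=6 -> covers; best now A (z=2)
  E: rows 0-2 cols 6-7 -> outside (row miss)
Winner: A at z=2

Answer: A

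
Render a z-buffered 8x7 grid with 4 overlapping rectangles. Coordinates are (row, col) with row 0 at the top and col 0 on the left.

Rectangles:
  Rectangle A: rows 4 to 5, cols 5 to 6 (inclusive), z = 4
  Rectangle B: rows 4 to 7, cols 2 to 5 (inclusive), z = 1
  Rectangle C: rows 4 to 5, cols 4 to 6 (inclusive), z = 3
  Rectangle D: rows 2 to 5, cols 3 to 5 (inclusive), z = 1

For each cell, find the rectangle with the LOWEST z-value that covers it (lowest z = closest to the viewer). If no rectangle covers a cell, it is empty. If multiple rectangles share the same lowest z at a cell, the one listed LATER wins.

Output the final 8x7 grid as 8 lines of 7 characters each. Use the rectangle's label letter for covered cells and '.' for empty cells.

.......
.......
...DDD.
...DDD.
..BDDDC
..BDDDC
..BBBB.
..BBBB.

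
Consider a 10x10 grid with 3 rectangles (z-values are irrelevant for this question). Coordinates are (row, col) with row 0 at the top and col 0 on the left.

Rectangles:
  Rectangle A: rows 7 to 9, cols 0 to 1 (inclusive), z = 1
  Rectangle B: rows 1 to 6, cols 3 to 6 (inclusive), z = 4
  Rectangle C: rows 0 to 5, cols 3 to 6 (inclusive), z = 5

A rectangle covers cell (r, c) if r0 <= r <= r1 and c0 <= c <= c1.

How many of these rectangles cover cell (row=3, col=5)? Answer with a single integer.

Answer: 2

Derivation:
Check cell (3,5):
  A: rows 7-9 cols 0-1 -> outside (row miss)
  B: rows 1-6 cols 3-6 -> covers
  C: rows 0-5 cols 3-6 -> covers
Count covering = 2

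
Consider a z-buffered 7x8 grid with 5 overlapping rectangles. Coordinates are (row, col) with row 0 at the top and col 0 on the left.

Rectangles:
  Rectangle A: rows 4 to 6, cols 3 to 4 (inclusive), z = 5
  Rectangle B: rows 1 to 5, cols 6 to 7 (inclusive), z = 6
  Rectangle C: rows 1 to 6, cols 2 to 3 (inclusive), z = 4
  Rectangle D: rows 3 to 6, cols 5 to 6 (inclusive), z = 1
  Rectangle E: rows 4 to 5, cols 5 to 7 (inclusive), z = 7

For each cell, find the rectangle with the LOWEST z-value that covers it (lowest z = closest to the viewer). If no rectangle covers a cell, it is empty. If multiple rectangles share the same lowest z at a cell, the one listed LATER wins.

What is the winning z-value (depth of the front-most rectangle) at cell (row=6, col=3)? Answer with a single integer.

Answer: 4

Derivation:
Check cell (6,3):
  A: rows 4-6 cols 3-4 z=5 -> covers; best now A (z=5)
  B: rows 1-5 cols 6-7 -> outside (row miss)
  C: rows 1-6 cols 2-3 z=4 -> covers; best now C (z=4)
  D: rows 3-6 cols 5-6 -> outside (col miss)
  E: rows 4-5 cols 5-7 -> outside (row miss)
Winner: C at z=4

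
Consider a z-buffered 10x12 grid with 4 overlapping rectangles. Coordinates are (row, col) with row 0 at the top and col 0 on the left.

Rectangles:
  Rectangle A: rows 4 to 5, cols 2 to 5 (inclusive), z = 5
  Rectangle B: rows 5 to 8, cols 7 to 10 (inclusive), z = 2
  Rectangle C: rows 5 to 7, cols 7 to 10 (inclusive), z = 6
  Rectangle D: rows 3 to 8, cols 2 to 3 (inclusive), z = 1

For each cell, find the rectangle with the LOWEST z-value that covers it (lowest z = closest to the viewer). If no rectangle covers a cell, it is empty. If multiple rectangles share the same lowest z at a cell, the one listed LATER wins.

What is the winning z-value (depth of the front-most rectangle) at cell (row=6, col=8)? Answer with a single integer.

Answer: 2

Derivation:
Check cell (6,8):
  A: rows 4-5 cols 2-5 -> outside (row miss)
  B: rows 5-8 cols 7-10 z=2 -> covers; best now B (z=2)
  C: rows 5-7 cols 7-10 z=6 -> covers; best now B (z=2)
  D: rows 3-8 cols 2-3 -> outside (col miss)
Winner: B at z=2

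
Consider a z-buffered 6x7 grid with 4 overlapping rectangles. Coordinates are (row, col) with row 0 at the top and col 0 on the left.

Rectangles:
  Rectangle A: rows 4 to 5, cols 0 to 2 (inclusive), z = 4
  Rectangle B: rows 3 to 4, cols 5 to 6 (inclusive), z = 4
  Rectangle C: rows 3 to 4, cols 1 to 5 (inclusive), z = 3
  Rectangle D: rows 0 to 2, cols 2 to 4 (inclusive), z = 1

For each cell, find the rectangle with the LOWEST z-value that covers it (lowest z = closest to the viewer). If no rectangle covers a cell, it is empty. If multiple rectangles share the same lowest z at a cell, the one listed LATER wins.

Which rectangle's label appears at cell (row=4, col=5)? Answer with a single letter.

Check cell (4,5):
  A: rows 4-5 cols 0-2 -> outside (col miss)
  B: rows 3-4 cols 5-6 z=4 -> covers; best now B (z=4)
  C: rows 3-4 cols 1-5 z=3 -> covers; best now C (z=3)
  D: rows 0-2 cols 2-4 -> outside (row miss)
Winner: C at z=3

Answer: C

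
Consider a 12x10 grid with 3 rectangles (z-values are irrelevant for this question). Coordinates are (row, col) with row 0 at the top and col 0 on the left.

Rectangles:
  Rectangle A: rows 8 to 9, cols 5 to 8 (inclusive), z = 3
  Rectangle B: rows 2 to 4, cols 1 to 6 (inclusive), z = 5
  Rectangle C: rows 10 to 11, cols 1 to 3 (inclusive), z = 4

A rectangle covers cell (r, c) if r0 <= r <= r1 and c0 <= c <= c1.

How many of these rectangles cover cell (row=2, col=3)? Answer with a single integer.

Answer: 1

Derivation:
Check cell (2,3):
  A: rows 8-9 cols 5-8 -> outside (row miss)
  B: rows 2-4 cols 1-6 -> covers
  C: rows 10-11 cols 1-3 -> outside (row miss)
Count covering = 1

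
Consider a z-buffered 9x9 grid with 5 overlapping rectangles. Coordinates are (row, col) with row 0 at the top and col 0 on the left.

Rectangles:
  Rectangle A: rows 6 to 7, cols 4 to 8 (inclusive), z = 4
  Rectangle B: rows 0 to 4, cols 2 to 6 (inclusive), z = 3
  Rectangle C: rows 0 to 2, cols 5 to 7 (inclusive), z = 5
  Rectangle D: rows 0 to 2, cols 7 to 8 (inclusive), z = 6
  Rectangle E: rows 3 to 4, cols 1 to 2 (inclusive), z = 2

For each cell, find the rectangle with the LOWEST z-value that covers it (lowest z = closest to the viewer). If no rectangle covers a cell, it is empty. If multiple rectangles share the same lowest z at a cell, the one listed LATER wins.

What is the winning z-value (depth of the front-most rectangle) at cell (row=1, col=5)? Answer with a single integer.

Answer: 3

Derivation:
Check cell (1,5):
  A: rows 6-7 cols 4-8 -> outside (row miss)
  B: rows 0-4 cols 2-6 z=3 -> covers; best now B (z=3)
  C: rows 0-2 cols 5-7 z=5 -> covers; best now B (z=3)
  D: rows 0-2 cols 7-8 -> outside (col miss)
  E: rows 3-4 cols 1-2 -> outside (row miss)
Winner: B at z=3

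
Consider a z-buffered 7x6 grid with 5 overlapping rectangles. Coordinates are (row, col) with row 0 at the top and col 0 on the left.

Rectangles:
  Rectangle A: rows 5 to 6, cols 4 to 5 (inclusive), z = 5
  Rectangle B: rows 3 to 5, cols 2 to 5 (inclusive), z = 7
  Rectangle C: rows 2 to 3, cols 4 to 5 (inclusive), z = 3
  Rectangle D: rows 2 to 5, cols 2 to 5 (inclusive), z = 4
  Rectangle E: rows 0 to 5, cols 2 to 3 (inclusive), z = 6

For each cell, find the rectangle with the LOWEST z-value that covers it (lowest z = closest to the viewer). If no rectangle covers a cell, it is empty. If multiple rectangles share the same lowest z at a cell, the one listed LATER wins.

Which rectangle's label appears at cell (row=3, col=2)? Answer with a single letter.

Check cell (3,2):
  A: rows 5-6 cols 4-5 -> outside (row miss)
  B: rows 3-5 cols 2-5 z=7 -> covers; best now B (z=7)
  C: rows 2-3 cols 4-5 -> outside (col miss)
  D: rows 2-5 cols 2-5 z=4 -> covers; best now D (z=4)
  E: rows 0-5 cols 2-3 z=6 -> covers; best now D (z=4)
Winner: D at z=4

Answer: D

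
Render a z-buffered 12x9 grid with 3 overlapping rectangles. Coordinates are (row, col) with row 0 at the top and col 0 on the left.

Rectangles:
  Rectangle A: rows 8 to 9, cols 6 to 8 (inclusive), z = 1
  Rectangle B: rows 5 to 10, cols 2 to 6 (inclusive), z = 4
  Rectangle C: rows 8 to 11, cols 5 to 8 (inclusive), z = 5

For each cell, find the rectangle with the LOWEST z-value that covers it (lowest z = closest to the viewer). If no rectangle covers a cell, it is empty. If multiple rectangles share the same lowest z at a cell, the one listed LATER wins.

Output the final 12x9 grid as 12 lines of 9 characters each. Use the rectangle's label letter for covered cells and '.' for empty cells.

.........
.........
.........
.........
.........
..BBBBB..
..BBBBB..
..BBBBB..
..BBBBAAA
..BBBBAAA
..BBBBBCC
.....CCCC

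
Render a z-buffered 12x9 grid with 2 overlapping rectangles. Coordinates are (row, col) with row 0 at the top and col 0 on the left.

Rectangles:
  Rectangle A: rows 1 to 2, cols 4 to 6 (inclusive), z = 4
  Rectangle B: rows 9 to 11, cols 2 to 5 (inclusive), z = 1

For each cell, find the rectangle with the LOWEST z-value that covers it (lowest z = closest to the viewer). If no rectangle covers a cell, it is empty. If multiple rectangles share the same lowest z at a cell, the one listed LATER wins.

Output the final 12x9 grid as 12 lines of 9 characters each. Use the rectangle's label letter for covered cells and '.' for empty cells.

.........
....AAA..
....AAA..
.........
.........
.........
.........
.........
.........
..BBBB...
..BBBB...
..BBBB...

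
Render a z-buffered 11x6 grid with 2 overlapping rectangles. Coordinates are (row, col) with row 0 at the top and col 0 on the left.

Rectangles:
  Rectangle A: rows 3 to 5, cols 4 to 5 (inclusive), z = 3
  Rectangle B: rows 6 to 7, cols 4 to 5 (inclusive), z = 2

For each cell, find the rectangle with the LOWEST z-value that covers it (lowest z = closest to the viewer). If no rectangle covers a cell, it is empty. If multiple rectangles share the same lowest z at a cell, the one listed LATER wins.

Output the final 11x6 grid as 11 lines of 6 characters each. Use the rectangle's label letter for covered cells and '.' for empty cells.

......
......
......
....AA
....AA
....AA
....BB
....BB
......
......
......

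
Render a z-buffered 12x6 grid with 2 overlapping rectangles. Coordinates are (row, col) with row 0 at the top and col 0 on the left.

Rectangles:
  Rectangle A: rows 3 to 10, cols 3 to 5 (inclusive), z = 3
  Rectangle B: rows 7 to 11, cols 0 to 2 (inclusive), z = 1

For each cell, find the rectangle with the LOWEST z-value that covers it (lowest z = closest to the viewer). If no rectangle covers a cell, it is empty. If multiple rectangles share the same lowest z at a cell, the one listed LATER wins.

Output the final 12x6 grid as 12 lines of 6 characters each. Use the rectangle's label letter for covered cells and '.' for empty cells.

......
......
......
...AAA
...AAA
...AAA
...AAA
BBBAAA
BBBAAA
BBBAAA
BBBAAA
BBB...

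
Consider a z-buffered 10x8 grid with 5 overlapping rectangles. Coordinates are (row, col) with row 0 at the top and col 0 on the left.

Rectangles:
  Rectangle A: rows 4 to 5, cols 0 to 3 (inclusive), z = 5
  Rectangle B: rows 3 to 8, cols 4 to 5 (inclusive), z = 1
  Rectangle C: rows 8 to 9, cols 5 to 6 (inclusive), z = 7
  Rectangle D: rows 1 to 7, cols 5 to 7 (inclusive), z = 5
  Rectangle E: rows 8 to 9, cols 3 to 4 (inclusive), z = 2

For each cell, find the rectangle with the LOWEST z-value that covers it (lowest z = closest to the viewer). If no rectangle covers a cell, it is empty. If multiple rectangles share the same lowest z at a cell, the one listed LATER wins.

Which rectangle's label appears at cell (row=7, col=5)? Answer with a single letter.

Answer: B

Derivation:
Check cell (7,5):
  A: rows 4-5 cols 0-3 -> outside (row miss)
  B: rows 3-8 cols 4-5 z=1 -> covers; best now B (z=1)
  C: rows 8-9 cols 5-6 -> outside (row miss)
  D: rows 1-7 cols 5-7 z=5 -> covers; best now B (z=1)
  E: rows 8-9 cols 3-4 -> outside (row miss)
Winner: B at z=1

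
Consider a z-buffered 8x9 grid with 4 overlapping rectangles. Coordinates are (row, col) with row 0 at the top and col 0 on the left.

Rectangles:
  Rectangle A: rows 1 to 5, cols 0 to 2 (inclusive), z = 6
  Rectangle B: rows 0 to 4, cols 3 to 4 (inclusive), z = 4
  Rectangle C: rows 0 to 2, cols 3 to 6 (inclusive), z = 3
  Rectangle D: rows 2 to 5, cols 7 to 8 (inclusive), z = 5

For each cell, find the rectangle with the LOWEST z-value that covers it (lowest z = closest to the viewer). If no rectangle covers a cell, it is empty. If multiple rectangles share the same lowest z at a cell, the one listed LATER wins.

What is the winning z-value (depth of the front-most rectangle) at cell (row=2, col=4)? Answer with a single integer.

Check cell (2,4):
  A: rows 1-5 cols 0-2 -> outside (col miss)
  B: rows 0-4 cols 3-4 z=4 -> covers; best now B (z=4)
  C: rows 0-2 cols 3-6 z=3 -> covers; best now C (z=3)
  D: rows 2-5 cols 7-8 -> outside (col miss)
Winner: C at z=3

Answer: 3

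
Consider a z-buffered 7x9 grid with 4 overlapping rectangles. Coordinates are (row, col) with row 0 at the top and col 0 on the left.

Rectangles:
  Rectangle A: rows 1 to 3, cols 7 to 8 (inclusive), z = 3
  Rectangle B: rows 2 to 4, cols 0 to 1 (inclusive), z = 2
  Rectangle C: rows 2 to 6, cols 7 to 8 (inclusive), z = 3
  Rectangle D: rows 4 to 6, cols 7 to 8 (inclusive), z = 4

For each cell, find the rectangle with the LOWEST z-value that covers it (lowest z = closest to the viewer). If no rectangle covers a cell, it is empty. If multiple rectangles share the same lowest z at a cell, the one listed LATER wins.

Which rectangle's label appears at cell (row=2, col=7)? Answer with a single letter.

Check cell (2,7):
  A: rows 1-3 cols 7-8 z=3 -> covers; best now A (z=3)
  B: rows 2-4 cols 0-1 -> outside (col miss)
  C: rows 2-6 cols 7-8 z=3 -> covers; best now C (z=3)
  D: rows 4-6 cols 7-8 -> outside (row miss)
Winner: C at z=3

Answer: C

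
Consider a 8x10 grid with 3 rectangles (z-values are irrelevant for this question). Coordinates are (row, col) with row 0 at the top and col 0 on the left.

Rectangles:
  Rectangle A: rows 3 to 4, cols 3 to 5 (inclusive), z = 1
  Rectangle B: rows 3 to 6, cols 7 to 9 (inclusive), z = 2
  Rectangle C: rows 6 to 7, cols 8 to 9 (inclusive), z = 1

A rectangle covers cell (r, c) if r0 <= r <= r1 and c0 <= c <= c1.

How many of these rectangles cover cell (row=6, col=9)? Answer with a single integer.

Check cell (6,9):
  A: rows 3-4 cols 3-5 -> outside (row miss)
  B: rows 3-6 cols 7-9 -> covers
  C: rows 6-7 cols 8-9 -> covers
Count covering = 2

Answer: 2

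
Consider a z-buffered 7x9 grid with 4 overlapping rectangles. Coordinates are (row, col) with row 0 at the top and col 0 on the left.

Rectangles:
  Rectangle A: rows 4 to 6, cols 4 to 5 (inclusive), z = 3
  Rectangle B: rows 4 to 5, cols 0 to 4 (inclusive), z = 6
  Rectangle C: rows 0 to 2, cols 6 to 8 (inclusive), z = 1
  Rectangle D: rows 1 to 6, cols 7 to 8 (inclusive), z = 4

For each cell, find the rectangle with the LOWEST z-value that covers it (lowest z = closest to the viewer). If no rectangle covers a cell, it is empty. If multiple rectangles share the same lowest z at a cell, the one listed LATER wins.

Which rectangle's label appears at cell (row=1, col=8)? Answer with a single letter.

Answer: C

Derivation:
Check cell (1,8):
  A: rows 4-6 cols 4-5 -> outside (row miss)
  B: rows 4-5 cols 0-4 -> outside (row miss)
  C: rows 0-2 cols 6-8 z=1 -> covers; best now C (z=1)
  D: rows 1-6 cols 7-8 z=4 -> covers; best now C (z=1)
Winner: C at z=1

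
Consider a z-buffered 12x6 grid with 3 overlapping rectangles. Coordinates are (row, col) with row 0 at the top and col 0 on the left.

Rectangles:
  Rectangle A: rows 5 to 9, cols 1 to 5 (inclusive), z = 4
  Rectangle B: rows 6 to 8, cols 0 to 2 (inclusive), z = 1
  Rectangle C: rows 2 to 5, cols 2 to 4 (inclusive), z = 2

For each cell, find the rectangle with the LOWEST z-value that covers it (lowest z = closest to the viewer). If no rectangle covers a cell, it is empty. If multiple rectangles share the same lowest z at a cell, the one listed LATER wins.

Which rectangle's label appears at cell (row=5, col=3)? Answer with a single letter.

Answer: C

Derivation:
Check cell (5,3):
  A: rows 5-9 cols 1-5 z=4 -> covers; best now A (z=4)
  B: rows 6-8 cols 0-2 -> outside (row miss)
  C: rows 2-5 cols 2-4 z=2 -> covers; best now C (z=2)
Winner: C at z=2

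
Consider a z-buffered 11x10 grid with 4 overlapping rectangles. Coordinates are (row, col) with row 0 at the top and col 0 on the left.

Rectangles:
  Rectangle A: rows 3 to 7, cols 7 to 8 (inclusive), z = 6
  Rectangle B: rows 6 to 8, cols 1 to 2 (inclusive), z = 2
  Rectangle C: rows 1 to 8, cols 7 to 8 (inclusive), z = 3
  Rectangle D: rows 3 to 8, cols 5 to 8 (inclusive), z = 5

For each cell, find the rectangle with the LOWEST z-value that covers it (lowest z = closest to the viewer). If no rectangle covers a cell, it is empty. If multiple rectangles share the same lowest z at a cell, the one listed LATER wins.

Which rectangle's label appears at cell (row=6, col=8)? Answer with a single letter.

Check cell (6,8):
  A: rows 3-7 cols 7-8 z=6 -> covers; best now A (z=6)
  B: rows 6-8 cols 1-2 -> outside (col miss)
  C: rows 1-8 cols 7-8 z=3 -> covers; best now C (z=3)
  D: rows 3-8 cols 5-8 z=5 -> covers; best now C (z=3)
Winner: C at z=3

Answer: C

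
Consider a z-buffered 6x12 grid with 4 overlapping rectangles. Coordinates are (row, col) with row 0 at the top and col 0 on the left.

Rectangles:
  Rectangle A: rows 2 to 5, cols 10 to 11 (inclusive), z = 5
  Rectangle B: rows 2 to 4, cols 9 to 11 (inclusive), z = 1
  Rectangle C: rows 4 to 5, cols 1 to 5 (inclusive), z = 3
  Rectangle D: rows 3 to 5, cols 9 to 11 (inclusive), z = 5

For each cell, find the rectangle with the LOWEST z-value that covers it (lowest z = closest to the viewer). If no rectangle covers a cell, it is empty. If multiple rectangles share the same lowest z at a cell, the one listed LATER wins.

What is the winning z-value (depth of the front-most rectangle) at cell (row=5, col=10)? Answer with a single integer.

Check cell (5,10):
  A: rows 2-5 cols 10-11 z=5 -> covers; best now A (z=5)
  B: rows 2-4 cols 9-11 -> outside (row miss)
  C: rows 4-5 cols 1-5 -> outside (col miss)
  D: rows 3-5 cols 9-11 z=5 -> covers; best now D (z=5)
Winner: D at z=5

Answer: 5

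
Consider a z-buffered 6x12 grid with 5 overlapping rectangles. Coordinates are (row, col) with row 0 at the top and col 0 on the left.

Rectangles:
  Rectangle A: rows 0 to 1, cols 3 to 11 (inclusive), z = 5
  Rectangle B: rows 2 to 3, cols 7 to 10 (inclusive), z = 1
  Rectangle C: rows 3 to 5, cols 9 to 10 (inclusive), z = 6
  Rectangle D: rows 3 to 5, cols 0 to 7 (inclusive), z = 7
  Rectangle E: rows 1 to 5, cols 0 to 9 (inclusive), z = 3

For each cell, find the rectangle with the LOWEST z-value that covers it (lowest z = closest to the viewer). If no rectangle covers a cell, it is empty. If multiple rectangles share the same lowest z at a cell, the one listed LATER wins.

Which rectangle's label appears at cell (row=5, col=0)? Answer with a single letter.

Answer: E

Derivation:
Check cell (5,0):
  A: rows 0-1 cols 3-11 -> outside (row miss)
  B: rows 2-3 cols 7-10 -> outside (row miss)
  C: rows 3-5 cols 9-10 -> outside (col miss)
  D: rows 3-5 cols 0-7 z=7 -> covers; best now D (z=7)
  E: rows 1-5 cols 0-9 z=3 -> covers; best now E (z=3)
Winner: E at z=3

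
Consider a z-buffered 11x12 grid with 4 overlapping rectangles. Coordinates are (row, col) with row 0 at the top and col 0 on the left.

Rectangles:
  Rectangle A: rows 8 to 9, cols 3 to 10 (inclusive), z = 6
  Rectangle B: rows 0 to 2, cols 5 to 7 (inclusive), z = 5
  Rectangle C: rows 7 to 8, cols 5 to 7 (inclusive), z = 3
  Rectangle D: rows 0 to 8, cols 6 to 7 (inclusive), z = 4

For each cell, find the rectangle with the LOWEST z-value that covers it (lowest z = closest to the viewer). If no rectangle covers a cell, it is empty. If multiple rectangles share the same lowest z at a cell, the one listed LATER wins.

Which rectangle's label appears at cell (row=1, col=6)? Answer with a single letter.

Check cell (1,6):
  A: rows 8-9 cols 3-10 -> outside (row miss)
  B: rows 0-2 cols 5-7 z=5 -> covers; best now B (z=5)
  C: rows 7-8 cols 5-7 -> outside (row miss)
  D: rows 0-8 cols 6-7 z=4 -> covers; best now D (z=4)
Winner: D at z=4

Answer: D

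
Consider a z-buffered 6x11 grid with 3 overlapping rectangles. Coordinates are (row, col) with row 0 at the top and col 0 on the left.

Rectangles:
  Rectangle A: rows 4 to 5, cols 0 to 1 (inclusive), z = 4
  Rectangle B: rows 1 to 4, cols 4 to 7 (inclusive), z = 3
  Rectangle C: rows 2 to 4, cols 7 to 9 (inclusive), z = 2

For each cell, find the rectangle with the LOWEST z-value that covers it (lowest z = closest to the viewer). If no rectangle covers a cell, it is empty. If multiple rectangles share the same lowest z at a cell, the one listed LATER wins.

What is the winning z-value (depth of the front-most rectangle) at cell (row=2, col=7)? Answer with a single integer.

Check cell (2,7):
  A: rows 4-5 cols 0-1 -> outside (row miss)
  B: rows 1-4 cols 4-7 z=3 -> covers; best now B (z=3)
  C: rows 2-4 cols 7-9 z=2 -> covers; best now C (z=2)
Winner: C at z=2

Answer: 2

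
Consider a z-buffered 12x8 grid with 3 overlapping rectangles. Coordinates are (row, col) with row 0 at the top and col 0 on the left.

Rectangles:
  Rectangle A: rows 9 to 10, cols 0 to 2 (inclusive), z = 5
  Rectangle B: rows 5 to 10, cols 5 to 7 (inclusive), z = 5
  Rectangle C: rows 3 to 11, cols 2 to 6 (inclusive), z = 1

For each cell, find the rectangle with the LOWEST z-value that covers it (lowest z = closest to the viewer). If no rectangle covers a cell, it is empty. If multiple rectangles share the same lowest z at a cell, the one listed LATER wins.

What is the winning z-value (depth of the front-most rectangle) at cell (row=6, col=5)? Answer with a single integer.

Answer: 1

Derivation:
Check cell (6,5):
  A: rows 9-10 cols 0-2 -> outside (row miss)
  B: rows 5-10 cols 5-7 z=5 -> covers; best now B (z=5)
  C: rows 3-11 cols 2-6 z=1 -> covers; best now C (z=1)
Winner: C at z=1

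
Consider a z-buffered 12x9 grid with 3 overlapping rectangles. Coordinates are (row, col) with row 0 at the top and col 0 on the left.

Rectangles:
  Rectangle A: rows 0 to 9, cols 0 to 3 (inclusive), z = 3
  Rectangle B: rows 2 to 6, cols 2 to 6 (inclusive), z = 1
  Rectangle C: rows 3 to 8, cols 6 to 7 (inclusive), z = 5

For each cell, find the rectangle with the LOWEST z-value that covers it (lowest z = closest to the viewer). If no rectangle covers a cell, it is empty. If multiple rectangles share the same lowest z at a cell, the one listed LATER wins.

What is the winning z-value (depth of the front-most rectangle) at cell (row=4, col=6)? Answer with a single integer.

Answer: 1

Derivation:
Check cell (4,6):
  A: rows 0-9 cols 0-3 -> outside (col miss)
  B: rows 2-6 cols 2-6 z=1 -> covers; best now B (z=1)
  C: rows 3-8 cols 6-7 z=5 -> covers; best now B (z=1)
Winner: B at z=1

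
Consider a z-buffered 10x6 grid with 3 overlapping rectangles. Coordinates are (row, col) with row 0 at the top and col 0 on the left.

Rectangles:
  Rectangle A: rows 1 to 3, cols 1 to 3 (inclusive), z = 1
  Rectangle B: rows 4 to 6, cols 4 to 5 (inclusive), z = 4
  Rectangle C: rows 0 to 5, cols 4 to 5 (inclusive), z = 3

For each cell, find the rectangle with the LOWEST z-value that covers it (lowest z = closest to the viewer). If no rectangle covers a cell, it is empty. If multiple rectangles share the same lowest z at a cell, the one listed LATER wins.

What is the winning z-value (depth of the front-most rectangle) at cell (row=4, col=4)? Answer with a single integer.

Answer: 3

Derivation:
Check cell (4,4):
  A: rows 1-3 cols 1-3 -> outside (row miss)
  B: rows 4-6 cols 4-5 z=4 -> covers; best now B (z=4)
  C: rows 0-5 cols 4-5 z=3 -> covers; best now C (z=3)
Winner: C at z=3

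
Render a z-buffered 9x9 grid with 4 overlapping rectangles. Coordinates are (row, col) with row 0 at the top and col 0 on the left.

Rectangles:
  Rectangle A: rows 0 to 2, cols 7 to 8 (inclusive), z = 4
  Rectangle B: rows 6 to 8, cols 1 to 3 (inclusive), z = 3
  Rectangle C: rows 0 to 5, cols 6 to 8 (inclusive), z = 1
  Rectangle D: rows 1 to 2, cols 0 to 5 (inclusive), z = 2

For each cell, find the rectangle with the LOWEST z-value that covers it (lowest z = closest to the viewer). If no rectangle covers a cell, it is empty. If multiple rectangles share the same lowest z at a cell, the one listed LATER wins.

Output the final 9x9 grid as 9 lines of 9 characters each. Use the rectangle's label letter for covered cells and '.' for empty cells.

......CCC
DDDDDDCCC
DDDDDDCCC
......CCC
......CCC
......CCC
.BBB.....
.BBB.....
.BBB.....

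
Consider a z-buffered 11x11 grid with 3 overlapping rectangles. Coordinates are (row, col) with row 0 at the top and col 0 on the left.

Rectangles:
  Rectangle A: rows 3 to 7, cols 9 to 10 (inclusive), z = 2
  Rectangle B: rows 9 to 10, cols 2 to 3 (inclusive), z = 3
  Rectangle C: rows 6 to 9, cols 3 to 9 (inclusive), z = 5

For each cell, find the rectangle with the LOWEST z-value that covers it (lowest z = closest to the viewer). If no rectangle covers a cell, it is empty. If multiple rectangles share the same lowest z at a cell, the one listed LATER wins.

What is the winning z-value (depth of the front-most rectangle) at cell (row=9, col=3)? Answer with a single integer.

Answer: 3

Derivation:
Check cell (9,3):
  A: rows 3-7 cols 9-10 -> outside (row miss)
  B: rows 9-10 cols 2-3 z=3 -> covers; best now B (z=3)
  C: rows 6-9 cols 3-9 z=5 -> covers; best now B (z=3)
Winner: B at z=3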